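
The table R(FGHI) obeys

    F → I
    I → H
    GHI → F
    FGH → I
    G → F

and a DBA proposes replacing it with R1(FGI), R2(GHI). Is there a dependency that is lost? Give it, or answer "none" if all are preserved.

none

F → I lies within R1.
I → H lies within R2.
GHI → F: restricted closure across fragments reaches F.
FGH → I: restricted closure across fragments reaches I.
G → F lies within R1.
Every dependency is enforceable on the fragments, so the decomposition is dependency-preserving.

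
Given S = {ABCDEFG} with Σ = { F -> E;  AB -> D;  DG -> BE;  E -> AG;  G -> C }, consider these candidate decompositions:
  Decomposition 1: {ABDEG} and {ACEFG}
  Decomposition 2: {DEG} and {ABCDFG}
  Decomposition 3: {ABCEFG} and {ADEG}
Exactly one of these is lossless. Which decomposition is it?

Decomposition 2

Decomposition 1: common = {AEG}, closure = {ACEG} → lossy.
Decomposition 2: common = {DG}, closure = {ABCDEG} → lossless.
Decomposition 3: common = {AEG}, closure = {ACEG} → lossy.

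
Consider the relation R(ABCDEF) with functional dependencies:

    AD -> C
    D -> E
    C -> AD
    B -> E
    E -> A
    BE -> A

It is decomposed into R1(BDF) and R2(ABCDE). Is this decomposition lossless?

Yes

Common attributes: R1 ∩ R2 = {BD}.
Closure of {BD}: D → E applies, adding E; E → A applies, adding A; AD → C applies, adding C. So (BD)⁺ = {ABCDE}.
This closure contains every attribute of R2, so R1 ∩ R2 → R2. The join is lossless.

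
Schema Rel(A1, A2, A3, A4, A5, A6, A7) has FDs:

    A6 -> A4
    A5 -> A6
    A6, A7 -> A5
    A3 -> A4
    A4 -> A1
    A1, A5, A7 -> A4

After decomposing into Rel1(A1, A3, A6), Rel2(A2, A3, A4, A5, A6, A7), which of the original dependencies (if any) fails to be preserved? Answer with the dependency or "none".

Check A4 → A1: no single fragment contains all of {A1, A4}, and the restricted closure of {A4} across the fragments never reaches {A1}.
A6 → A4 is preserved.
A5 → A6 is preserved.
A6, A7 → A5 is preserved.
A3 → A4 is preserved.
A1, A5, A7 → A4 is preserved.

A4 -> A1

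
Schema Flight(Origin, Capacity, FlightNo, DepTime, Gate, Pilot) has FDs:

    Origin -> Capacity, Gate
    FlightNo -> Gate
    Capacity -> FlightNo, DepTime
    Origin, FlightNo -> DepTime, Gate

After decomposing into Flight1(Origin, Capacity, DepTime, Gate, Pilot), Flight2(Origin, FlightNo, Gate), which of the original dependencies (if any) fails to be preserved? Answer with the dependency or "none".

Check Capacity → FlightNo, DepTime: no single fragment contains all of {Capacity, FlightNo, DepTime}, and the restricted closure of {Capacity} across the fragments never reaches {FlightNo, DepTime}.
Origin → Capacity, Gate is preserved.
FlightNo → Gate is preserved.
Origin, FlightNo → DepTime, Gate is preserved.

Capacity -> FlightNo, DepTime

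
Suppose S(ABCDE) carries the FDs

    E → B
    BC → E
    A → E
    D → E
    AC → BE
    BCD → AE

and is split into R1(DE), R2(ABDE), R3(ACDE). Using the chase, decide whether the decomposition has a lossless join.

Chase test. Columns are ABCDE; row i has aⱼ where attribute j ∈ Ri, else bᵢⱼ.
Initial tableau (one row per fragment):
  row 1: b11 b12 b13 a4 a5
  row 2: a1 a2 b23 a4 a5
  row 3: a1 b32 a3 a4 a5
Rows 1 and 2 agree on E; apply E→B and equate their B entries.
Rows 1 and 3 agree on E; apply E→B and equate their B entries.
Row 3 is now all distinguished symbols — the join is lossless.

Yes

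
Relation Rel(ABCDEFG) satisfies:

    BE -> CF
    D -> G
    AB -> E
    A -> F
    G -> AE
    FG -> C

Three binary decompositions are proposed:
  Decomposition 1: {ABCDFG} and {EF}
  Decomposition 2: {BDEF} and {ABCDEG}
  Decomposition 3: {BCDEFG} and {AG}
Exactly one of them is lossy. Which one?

Decomposition 1

Decomposition 1: common = {F}, closure = {F} → lossy.
Decomposition 2: common = {BDE}, closure = {ABCDEFG} → lossless.
Decomposition 3: common = {G}, closure = {ACEFG} → lossless.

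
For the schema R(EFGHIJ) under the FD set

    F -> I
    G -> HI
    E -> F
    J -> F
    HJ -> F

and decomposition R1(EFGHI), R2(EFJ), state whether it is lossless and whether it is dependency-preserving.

lossy but dependency-preserving

Lossless test: (EF)⁺ = {EFI}, which is a superkey of neither fragment — lossy.
Dependency preservation: HJ → F is not contained in any single fragment, but the restricted closure of its left-hand side across the fragments still reaches the right-hand side; the remaining FDs each lie inside some fragment. All dependencies are preserved.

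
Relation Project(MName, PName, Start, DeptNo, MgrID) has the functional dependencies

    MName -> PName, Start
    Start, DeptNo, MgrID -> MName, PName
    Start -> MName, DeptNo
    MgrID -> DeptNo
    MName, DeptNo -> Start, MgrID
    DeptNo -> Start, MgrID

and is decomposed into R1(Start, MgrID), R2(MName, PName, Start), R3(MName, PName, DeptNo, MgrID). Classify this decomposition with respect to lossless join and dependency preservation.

Lossless test (chase): Rows 2 and 3 agree on MName; apply MName→PName, Start and equate their PName, Start entries. Rows 1 and 2 agree on Start; apply Start→MName, DeptNo and equate their MName, DeptNo entries. Rows 1 and 3 agree on Start; apply Start→MName, DeptNo and equate their MName, DeptNo entries. Rows 1 and 2 agree on MName, DeptNo; apply MName, DeptNo→Start, MgrID and equate their Start, MgrID entries. Rows 1 and 2 agree on MName; apply MName→PName, Start and equate their PName, Start entries. Row 1 is now all distinguished symbols — the join is lossless.
Dependency preservation: Start, DeptNo, MgrID → MName, PName; Start → MName, DeptNo; MName, DeptNo → Start, MgrID; DeptNo → Start, MgrID are not contained in any single fragment, but the restricted closure of each left-hand side across the fragments still reaches the right-hand side; the remaining FDs each lie inside some fragment. All dependencies are preserved.

lossless and dependency-preserving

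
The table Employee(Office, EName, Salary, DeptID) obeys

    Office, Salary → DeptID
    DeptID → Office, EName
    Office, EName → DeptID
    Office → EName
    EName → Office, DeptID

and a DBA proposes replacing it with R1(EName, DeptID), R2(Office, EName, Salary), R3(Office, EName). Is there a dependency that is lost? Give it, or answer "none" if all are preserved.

Office, Salary → DeptID: restricted closure across fragments reaches DeptID.
DeptID → Office, EName: restricted closure across fragments reaches Office, EName.
Office, EName → DeptID: restricted closure across fragments reaches DeptID.
Office → EName lies within R2.
EName → Office, DeptID: restricted closure across fragments reaches Office, DeptID.
Every dependency is enforceable on the fragments, so the decomposition is dependency-preserving.

none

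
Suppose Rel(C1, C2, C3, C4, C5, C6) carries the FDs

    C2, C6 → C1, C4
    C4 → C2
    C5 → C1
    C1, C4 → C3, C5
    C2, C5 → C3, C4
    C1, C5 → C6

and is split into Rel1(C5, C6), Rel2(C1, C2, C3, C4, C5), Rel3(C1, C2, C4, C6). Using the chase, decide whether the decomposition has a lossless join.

Yes

Chase test. Columns are C1, C2, C3, C4, C5, C6; row i has aⱼ where attribute j ∈ Reli, else bᵢⱼ.
Initial tableau (one row per fragment):
  row 1: b11 b12 b13 b14 a5 a6
  row 2: a1 a2 a3 a4 a5 b26
  row 3: a1 a2 b33 a4 b35 a6
Rows 1 and 2 agree on C5; apply C5→C1 and equate their C1 entries.
Rows 2 and 3 agree on C1, C4; apply C1, C4→C3, C5 and equate their C3, C5 entries.
Rows 1 and 2 agree on C1, C5; apply C1, C5→C6 and equate their C6 entries.
Row 2 is now all distinguished symbols — the join is lossless.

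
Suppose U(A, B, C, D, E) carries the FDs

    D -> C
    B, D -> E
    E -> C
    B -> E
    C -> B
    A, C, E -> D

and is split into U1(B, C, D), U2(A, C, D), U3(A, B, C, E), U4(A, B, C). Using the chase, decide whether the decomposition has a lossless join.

Chase test. Columns are A, B, C, D, E; row i has aⱼ where attribute j ∈ Ui, else bᵢⱼ.
Initial tableau (one row per fragment):
  row 1: b11 a2 a3 a4 b15
  row 2: a1 b22 a3 a4 b25
  row 3: a1 a2 a3 b34 a5
  row 4: a1 a2 a3 b44 b45
Rows 1 and 3 agree on B; apply B→E and equate their E entries.
Rows 1 and 4 agree on B; apply B→E and equate their E entries.
Rows 1 and 2 agree on C; apply C→B and equate their B entries.
Rows 3 and 4 agree on A, C, E; apply A, C, E→D and equate their D entries.
Rows 1 and 2 agree on B, D; apply B, D→E and equate their E entries.
Rows 2 and 3 agree on A, C, E; apply A, C, E→D and equate their D entries.
Row 2 is now all distinguished symbols — the join is lossless.

Yes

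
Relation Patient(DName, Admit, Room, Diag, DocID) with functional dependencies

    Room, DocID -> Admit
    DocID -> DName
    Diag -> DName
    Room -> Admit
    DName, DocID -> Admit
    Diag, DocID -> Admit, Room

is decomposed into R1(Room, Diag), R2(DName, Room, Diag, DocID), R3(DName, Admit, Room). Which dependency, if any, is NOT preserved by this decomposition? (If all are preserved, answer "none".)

Check DName, DocID → Admit: no single fragment contains all of {DName, Admit, DocID}, and the restricted closure of {DName, DocID} across the fragments never reaches {Admit}.
Room, DocID → Admit is preserved.
DocID → DName is preserved.
Diag → DName is preserved.
Room → Admit is preserved.
Diag, DocID → Admit, Room is preserved.

DName, DocID -> Admit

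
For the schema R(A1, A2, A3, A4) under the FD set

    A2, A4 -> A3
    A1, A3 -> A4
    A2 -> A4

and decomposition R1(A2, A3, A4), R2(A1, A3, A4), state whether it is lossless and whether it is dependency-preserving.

Lossless test: (A3, A4)⁺ = {A3, A4}, which is a superkey of neither fragment — lossy.
Dependency preservation: every FD's attributes lie within a single fragment, so each can be enforced locally — preserved.

lossy but dependency-preserving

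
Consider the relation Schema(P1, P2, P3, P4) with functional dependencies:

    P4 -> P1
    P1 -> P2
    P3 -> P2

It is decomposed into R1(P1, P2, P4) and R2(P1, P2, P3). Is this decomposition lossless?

No

Common attributes: R1 ∩ R2 = {P1, P2}.
No dependency enlarges {P1, P2}, so (P1, P2)⁺ = {P1, P2}.
The closure contains neither all of R1 = {P1, P2, P4} nor all of R2 = {P1, P2, P3}, so the common attributes are not a superkey of either fragment. The join is lossy.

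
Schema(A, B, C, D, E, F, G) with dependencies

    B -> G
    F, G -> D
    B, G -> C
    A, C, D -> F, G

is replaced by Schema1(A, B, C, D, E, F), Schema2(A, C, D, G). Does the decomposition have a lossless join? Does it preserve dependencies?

lossless but not dependency-preserving

Lossless test: (A, C, D)⁺ = {A, C, D, F, G}, which contains all of one fragment — lossless.
Dependency preservation: the restricted closure of {B} across the fragments never reaches {G}, so B → G cannot be enforced without a join — not preserved.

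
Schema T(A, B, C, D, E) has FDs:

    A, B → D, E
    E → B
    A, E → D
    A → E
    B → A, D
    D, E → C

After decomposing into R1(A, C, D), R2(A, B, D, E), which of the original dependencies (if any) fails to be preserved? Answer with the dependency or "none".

A, B → D, E lies within R2.
E → B lies within R2.
A, E → D lies within R2.
A → E lies within R2.
B → A, D lies within R2.
D, E → C: restricted closure across fragments reaches C.
Every dependency is enforceable on the fragments, so the decomposition is dependency-preserving.

none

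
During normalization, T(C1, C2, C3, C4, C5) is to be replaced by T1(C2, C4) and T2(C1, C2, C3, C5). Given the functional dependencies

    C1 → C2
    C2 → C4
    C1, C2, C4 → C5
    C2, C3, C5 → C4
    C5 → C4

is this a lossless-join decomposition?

Yes

Common attributes: T1 ∩ T2 = {C2}.
Closure of {C2}: C2 → C4 applies, adding C4. So (C2)⁺ = {C2, C4}.
This closure contains every attribute of T1, so T1 ∩ T2 → T1. The join is lossless.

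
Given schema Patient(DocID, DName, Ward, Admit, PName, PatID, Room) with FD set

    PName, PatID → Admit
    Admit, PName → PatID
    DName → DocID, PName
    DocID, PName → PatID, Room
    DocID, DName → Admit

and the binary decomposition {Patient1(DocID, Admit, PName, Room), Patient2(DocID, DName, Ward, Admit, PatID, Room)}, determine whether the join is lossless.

No

Common attributes: Patient1 ∩ Patient2 = {DocID, Admit, Room}.
No dependency enlarges {DocID, Admit, Room}, so (DocID, Admit, Room)⁺ = {DocID, Admit, Room}.
The closure contains neither all of Patient1 = {DocID, Admit, PName, Room} nor all of Patient2 = {DocID, DName, Ward, Admit, PatID, Room}, so the common attributes are not a superkey of either fragment. The join is lossy.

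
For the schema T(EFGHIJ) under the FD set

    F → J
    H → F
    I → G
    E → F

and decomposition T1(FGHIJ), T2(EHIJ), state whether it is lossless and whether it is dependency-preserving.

Lossless test: (HIJ)⁺ = {FGHIJ}, which contains all of one fragment — lossless.
Dependency preservation: the restricted closure of {E} across the fragments never reaches {F}, so E → F cannot be enforced without a join — not preserved.

lossless but not dependency-preserving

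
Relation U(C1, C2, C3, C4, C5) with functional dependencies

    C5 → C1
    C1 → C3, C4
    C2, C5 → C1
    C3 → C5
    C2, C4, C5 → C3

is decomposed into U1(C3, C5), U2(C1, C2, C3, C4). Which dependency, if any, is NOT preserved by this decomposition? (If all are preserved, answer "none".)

C5 → C1: restricted closure across fragments reaches C1.
C1 → C3, C4 lies within U2.
C2, C5 → C1: restricted closure across fragments reaches C1.
C3 → C5 lies within U1.
C2, C4, C5 → C3: restricted closure across fragments reaches C3.
Every dependency is enforceable on the fragments, so the decomposition is dependency-preserving.

none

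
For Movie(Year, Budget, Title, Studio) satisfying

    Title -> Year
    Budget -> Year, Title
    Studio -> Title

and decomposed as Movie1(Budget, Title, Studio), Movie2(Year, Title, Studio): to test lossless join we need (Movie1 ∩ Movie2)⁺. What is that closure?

Year, Title, Studio

Movie1 ∩ Movie2 = {Title, Studio}.
Title → Year applies, adding Year
Closure: {Year, Title, Studio}.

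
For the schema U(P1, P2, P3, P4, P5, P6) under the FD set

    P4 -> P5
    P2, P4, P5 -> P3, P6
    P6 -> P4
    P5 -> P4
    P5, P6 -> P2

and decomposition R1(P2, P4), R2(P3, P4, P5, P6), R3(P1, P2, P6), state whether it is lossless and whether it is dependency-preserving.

lossless but not dependency-preserving

Lossless test (chase): Rows 1 and 2 agree on P4; apply P4→P5 and equate their P5 entries. Rows 2 and 3 agree on P6; apply P6→P4 and equate their P4 entries. Rows 1 and 3 agree on P4; apply P4→P5 and equate their P5 entries. Rows 1 and 3 agree on P2, P4, P5; apply P2, P4, P5→P3, P6 and equate their P3, P6 entries. Rows 1 and 2 agree on P5, P6; apply P5, P6→P2 and equate their P2 entries. Rows 1 and 2 agree on P2, P4, P5; apply P2, P4, P5→P3, P6 and equate their P3, P6 entries. Row 3 is now all distinguished symbols — the join is lossless.
Dependency preservation: the restricted closure of {P2, P4, P5} across the fragments never reaches {P3, P6}, so P2, P4, P5 → P3, P6 cannot be enforced without a join — not preserved.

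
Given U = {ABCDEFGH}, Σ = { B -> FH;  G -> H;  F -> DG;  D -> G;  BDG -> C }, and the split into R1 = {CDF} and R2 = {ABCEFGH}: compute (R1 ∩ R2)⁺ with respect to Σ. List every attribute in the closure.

R1 ∩ R2 = {CF}.
F → DG applies, adding DG
G → H applies, adding H
Closure: {CDFGH}.

CDFGH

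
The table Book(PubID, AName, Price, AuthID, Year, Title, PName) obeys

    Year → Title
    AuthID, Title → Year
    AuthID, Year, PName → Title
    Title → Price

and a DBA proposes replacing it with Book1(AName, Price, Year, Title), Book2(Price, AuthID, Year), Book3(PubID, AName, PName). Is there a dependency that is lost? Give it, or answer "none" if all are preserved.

AuthID, Title → Year

Check AuthID, Title → Year: no single fragment contains all of {AuthID, Year, Title}, and the restricted closure of {AuthID, Title} across the fragments never reaches {Year}.
Year → Title is preserved.
AuthID, Year, PName → Title is preserved.
Title → Price is preserved.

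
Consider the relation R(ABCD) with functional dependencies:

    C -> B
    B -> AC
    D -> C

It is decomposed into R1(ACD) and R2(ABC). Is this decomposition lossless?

Common attributes: R1 ∩ R2 = {AC}.
Closure of {AC}: C → B applies, adding B. So (AC)⁺ = {ABC}.
This closure contains every attribute of R2, so R1 ∩ R2 → R2. The join is lossless.

Yes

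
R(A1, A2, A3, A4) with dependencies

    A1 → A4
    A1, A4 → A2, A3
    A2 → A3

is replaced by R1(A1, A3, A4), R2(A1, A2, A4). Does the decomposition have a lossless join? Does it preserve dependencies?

Lossless test: (A1, A4)⁺ = {A1, A2, A3, A4}, which contains all of one fragment — lossless.
Dependency preservation: the restricted closure of {A2} across the fragments never reaches {A3}, so A2 → A3 cannot be enforced without a join — not preserved.

lossless but not dependency-preserving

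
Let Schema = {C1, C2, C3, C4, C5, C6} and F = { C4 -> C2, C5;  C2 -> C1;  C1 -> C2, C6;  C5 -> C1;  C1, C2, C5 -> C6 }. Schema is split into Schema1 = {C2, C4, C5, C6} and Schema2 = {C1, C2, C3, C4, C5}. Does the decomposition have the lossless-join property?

Common attributes: Schema1 ∩ Schema2 = {C2, C4, C5}.
Closure of {C2, C4, C5}: C2 → C1 applies, adding C1; C1 → C2, C6 applies, adding C6. So (C2, C4, C5)⁺ = {C1, C2, C4, C5, C6}.
This closure contains every attribute of Schema1, so Schema1 ∩ Schema2 → Schema1. The join is lossless.

Yes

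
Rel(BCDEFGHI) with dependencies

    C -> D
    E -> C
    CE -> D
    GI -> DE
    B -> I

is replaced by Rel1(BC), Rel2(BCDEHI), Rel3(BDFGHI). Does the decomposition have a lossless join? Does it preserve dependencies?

lossy and not dependency-preserving

Lossless test (chase): Rows 1 and 2 agree on C; apply C→D and equate their D entries. Rows 1 and 2 agree on B; apply B→I and equate their I entries. No row becomes fully distinguished — the join is lossy.
Dependency preservation: the restricted closure of {GI} across the fragments never reaches {DE}, so GI → DE cannot be enforced without a join — not preserved.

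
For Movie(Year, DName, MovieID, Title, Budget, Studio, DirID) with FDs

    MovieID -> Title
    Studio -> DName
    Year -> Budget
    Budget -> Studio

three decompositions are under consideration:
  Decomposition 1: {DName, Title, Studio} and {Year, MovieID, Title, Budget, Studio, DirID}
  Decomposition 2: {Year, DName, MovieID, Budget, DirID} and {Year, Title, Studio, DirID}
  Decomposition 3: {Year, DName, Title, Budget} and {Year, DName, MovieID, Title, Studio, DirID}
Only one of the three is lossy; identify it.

Decomposition 1: common = {Title, Studio}, closure = {DName, Title, Studio} → lossless.
Decomposition 2: common = {Year, DirID}, closure = {Year, DName, Budget, Studio, DirID} → lossy.
Decomposition 3: common = {Year, DName, Title}, closure = {Year, DName, Title, Budget, Studio} → lossless.

Decomposition 2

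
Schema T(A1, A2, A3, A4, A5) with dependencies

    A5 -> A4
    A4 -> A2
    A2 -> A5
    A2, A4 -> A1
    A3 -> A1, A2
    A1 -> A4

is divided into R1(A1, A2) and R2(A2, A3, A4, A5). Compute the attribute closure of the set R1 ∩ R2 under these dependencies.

A1, A2, A4, A5

R1 ∩ R2 = {A2}.
A2 → A5 applies, adding A5
A5 → A4 applies, adding A4
A2, A4 → A1 applies, adding A1
Closure: {A1, A2, A4, A5}.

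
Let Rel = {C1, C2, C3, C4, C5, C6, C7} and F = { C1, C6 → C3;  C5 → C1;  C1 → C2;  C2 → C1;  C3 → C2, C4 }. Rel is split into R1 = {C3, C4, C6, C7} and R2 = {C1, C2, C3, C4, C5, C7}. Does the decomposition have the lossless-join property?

No

Common attributes: R1 ∩ R2 = {C3, C4, C7}.
Closure of {C3, C4, C7}: C3 → C2, C4 applies, adding C2; C2 → C1 applies, adding C1. So (C3, C4, C7)⁺ = {C1, C2, C3, C4, C7}.
The closure contains neither all of R1 = {C3, C4, C6, C7} nor all of R2 = {C1, C2, C3, C4, C5, C7}, so the common attributes are not a superkey of either fragment. The join is lossy.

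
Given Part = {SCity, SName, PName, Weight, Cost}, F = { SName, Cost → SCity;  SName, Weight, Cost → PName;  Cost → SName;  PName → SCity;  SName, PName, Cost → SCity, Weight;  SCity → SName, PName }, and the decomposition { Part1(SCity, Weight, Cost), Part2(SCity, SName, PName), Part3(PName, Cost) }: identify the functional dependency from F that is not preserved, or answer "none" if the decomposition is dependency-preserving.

none

SName, Cost → SCity: restricted closure across fragments reaches SCity.
SName, Weight, Cost → PName: restricted closure across fragments reaches PName.
Cost → SName: restricted closure across fragments reaches SName.
PName → SCity lies within Part2.
SName, PName, Cost → SCity, Weight: restricted closure across fragments reaches SCity, Weight.
SCity → SName, PName lies within Part2.
Every dependency is enforceable on the fragments, so the decomposition is dependency-preserving.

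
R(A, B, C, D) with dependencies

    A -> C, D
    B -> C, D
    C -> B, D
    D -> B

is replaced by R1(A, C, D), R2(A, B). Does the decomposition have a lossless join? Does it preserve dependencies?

lossless but not dependency-preserving

Lossless test: (A)⁺ = {A, B, C, D}, which contains all of one fragment — lossless.
Dependency preservation: the restricted closure of {B} across the fragments never reaches {C, D}, so B → C, D cannot be enforced without a join — not preserved.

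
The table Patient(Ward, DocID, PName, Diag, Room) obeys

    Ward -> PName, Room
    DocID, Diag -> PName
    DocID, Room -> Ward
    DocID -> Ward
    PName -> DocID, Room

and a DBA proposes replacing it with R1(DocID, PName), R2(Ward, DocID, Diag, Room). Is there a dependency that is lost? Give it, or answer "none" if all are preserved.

none

Ward → PName, Room: restricted closure across fragments reaches PName, Room.
DocID, Diag → PName: restricted closure across fragments reaches PName.
DocID, Room → Ward lies within R2.
DocID → Ward lies within R2.
PName → DocID, Room: restricted closure across fragments reaches DocID, Room.
Every dependency is enforceable on the fragments, so the decomposition is dependency-preserving.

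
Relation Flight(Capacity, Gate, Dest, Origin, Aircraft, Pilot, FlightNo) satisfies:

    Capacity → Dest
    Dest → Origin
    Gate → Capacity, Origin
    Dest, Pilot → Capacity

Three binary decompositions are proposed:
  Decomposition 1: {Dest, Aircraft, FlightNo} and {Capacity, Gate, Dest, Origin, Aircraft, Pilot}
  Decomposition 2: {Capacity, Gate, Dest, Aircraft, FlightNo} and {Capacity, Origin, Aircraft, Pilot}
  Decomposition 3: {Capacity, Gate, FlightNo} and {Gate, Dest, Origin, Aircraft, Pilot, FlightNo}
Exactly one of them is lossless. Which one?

Decomposition 3

Decomposition 1: common = {Dest, Aircraft}, closure = {Dest, Origin, Aircraft} → lossy.
Decomposition 2: common = {Capacity, Aircraft}, closure = {Capacity, Dest, Origin, Aircraft} → lossy.
Decomposition 3: common = {Gate, FlightNo}, closure = {Capacity, Gate, Dest, Origin, FlightNo} → lossless.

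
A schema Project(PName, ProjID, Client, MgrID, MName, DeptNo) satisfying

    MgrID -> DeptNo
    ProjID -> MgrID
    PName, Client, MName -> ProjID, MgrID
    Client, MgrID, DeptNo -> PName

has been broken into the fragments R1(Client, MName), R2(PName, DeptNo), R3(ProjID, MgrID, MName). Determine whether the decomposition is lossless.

Chase test. Columns are PName, ProjID, Client, MgrID, MName, DeptNo; row i has aⱼ where attribute j ∈ Ri, else bᵢⱼ.
Initial tableau (one row per fragment):
  row 1: b11 b12 a3 b14 a5 b16
  row 2: a1 b22 b23 b24 b25 a6
  row 3: b31 a2 b33 a4 a5 b36
No row becomes fully distinguished — the join is lossy.

No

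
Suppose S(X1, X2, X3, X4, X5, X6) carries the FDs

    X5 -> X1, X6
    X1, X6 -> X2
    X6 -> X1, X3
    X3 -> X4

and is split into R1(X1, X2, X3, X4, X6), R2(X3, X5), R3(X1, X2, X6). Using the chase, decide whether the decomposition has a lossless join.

Chase test. Columns are X1, X2, X3, X4, X5, X6; row i has aⱼ where attribute j ∈ Ri, else bᵢⱼ.
Initial tableau (one row per fragment):
  row 1: a1 a2 a3 a4 b15 a6
  row 2: b21 b22 a3 b24 a5 b26
  row 3: a1 a2 b33 b34 b35 a6
Rows 1 and 3 agree on X6; apply X6→X1, X3 and equate their X1, X3 entries.
Rows 1 and 2 agree on X3; apply X3→X4 and equate their X4 entries.
Rows 1 and 3 agree on X3; apply X3→X4 and equate their X4 entries.
No row becomes fully distinguished — the join is lossy.

No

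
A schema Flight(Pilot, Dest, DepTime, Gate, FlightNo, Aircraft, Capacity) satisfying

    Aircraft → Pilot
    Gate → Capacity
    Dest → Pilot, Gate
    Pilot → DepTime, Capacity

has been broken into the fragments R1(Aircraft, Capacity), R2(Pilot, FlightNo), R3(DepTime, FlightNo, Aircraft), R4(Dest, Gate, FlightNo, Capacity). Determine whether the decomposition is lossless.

Chase test. Columns are Pilot, Dest, DepTime, Gate, FlightNo, Aircraft, Capacity; row i has aⱼ where attribute j ∈ Ri, else bᵢⱼ.
Initial tableau (one row per fragment):
  row 1: b11 b12 b13 b14 b15 a6 a7
  row 2: a1 b22 b23 b24 a5 b26 b27
  row 3: b31 b32 a3 b34 a5 a6 b37
  row 4: b41 a2 b43 a4 a5 b46 a7
Rows 1 and 3 agree on Aircraft; apply Aircraft→Pilot and equate their Pilot entries.
Rows 1 and 3 agree on Pilot; apply Pilot→DepTime, Capacity and equate their DepTime, Capacity entries.
No row becomes fully distinguished — the join is lossy.

No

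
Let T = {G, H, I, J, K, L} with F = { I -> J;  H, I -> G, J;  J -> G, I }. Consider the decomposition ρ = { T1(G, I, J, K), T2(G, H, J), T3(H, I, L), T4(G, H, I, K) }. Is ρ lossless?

No

Chase test. Columns are G, H, I, J, K, L; row i has aⱼ where attribute j ∈ Ti, else bᵢⱼ.
Initial tableau (one row per fragment):
  row 1: a1 b12 a3 a4 a5 b16
  row 2: a1 a2 b23 a4 b25 b26
  row 3: b31 a2 a3 b34 b35 a6
  row 4: a1 a2 a3 b44 a5 b46
Rows 1 and 3 agree on I; apply I→J and equate their J entries.
Rows 1 and 4 agree on I; apply I→J and equate their J entries.
Rows 3 and 4 agree on H, I; apply H, I→G, J and equate their G, J entries.
Rows 1 and 2 agree on J; apply J→G, I and equate their G, I entries.
No row becomes fully distinguished — the join is lossy.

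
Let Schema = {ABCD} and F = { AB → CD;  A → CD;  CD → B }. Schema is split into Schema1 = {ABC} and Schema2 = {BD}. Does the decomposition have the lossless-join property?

No

Common attributes: Schema1 ∩ Schema2 = {B}.
No dependency enlarges {B}, so (B)⁺ = {B}.
The closure contains neither all of Schema1 = {ABC} nor all of Schema2 = {BD}, so the common attributes are not a superkey of either fragment. The join is lossy.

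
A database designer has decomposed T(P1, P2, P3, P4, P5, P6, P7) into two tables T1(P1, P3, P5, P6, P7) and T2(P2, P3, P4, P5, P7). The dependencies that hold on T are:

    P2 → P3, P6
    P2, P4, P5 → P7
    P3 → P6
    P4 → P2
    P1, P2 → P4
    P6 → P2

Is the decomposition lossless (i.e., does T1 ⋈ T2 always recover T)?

No

Common attributes: T1 ∩ T2 = {P3, P5, P7}.
Closure of {P3, P5, P7}: P3 → P6 applies, adding P6; P6 → P2 applies, adding P2. So (P3, P5, P7)⁺ = {P2, P3, P5, P6, P7}.
The closure contains neither all of T1 = {P1, P3, P5, P6, P7} nor all of T2 = {P2, P3, P4, P5, P7}, so the common attributes are not a superkey of either fragment. The join is lossy.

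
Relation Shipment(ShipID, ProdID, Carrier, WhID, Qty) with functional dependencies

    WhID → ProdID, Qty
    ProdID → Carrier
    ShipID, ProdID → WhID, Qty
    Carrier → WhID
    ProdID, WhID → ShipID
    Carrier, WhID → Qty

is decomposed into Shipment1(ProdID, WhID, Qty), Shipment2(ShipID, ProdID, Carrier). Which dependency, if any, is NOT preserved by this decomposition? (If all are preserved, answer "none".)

WhID → ProdID, Qty lies within Shipment1.
ProdID → Carrier lies within Shipment2.
ShipID, ProdID → WhID, Qty: restricted closure across fragments reaches WhID, Qty.
Carrier → WhID: restricted closure across fragments reaches WhID.
ProdID, WhID → ShipID: restricted closure across fragments reaches ShipID.
Carrier, WhID → Qty: restricted closure across fragments reaches Qty.
Every dependency is enforceable on the fragments, so the decomposition is dependency-preserving.

none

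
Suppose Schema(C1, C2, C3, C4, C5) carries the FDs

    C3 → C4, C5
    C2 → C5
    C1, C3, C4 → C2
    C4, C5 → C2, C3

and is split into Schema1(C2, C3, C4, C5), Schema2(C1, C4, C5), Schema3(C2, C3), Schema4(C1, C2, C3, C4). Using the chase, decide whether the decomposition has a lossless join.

Chase test. Columns are C1, C2, C3, C4, C5; row i has aⱼ where attribute j ∈ Schemai, else bᵢⱼ.
Initial tableau (one row per fragment):
  row 1: b11 a2 a3 a4 a5
  row 2: a1 b22 b23 a4 a5
  row 3: b31 a2 a3 b34 b35
  row 4: a1 a2 a3 a4 b45
Rows 1 and 3 agree on C3; apply C3→C4, C5 and equate their C4, C5 entries.
Rows 1 and 4 agree on C3; apply C3→C4, C5 and equate their C4, C5 entries.
Rows 1 and 2 agree on C4, C5; apply C4, C5→C2, C3 and equate their C2, C3 entries.
Row 2 is now all distinguished symbols — the join is lossless.

Yes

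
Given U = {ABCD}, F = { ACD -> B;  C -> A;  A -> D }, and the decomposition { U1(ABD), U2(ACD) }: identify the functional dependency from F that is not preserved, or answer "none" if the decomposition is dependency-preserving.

ACD -> B

Check ACD → B: no single fragment contains all of {ABCD}, and the restricted closure of {ACD} across the fragments never reaches {B}.
C → A is preserved.
A → D is preserved.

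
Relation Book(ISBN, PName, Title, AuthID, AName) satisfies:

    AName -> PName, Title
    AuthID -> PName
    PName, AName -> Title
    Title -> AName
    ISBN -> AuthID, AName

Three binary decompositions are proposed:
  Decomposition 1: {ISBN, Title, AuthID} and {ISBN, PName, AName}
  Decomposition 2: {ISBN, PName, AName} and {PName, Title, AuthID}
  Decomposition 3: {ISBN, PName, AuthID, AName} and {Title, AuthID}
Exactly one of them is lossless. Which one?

Decomposition 1: common = {ISBN}, closure = {ISBN, PName, Title, AuthID, AName} → lossless.
Decomposition 2: common = {PName}, closure = {PName} → lossy.
Decomposition 3: common = {AuthID}, closure = {PName, AuthID} → lossy.

Decomposition 1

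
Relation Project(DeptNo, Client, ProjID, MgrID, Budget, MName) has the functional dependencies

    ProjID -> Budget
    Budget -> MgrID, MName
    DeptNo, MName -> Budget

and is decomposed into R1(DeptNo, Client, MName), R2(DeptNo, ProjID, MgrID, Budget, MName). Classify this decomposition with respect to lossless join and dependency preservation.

lossy but dependency-preserving

Lossless test: (DeptNo, MName)⁺ = {DeptNo, MgrID, Budget, MName}, which is a superkey of neither fragment — lossy.
Dependency preservation: every FD's attributes lie within a single fragment, so each can be enforced locally — preserved.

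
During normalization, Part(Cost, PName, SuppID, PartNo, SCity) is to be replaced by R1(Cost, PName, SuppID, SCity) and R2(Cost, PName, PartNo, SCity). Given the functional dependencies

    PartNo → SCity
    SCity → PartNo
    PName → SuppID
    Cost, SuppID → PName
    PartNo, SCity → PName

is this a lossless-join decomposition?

Yes

Common attributes: R1 ∩ R2 = {Cost, PName, SCity}.
Closure of {Cost, PName, SCity}: SCity → PartNo applies, adding PartNo; PName → SuppID applies, adding SuppID. So (Cost, PName, SCity)⁺ = {Cost, PName, SuppID, PartNo, SCity}.
This closure contains every attribute of R1, so R1 ∩ R2 → R1. The join is lossless.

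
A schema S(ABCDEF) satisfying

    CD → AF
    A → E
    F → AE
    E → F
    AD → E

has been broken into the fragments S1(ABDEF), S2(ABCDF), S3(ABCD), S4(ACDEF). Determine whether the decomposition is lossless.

Yes

Chase test. Columns are ABCDEF; row i has aⱼ where attribute j ∈ Si, else bᵢⱼ.
Initial tableau (one row per fragment):
  row 1: a1 a2 b13 a4 a5 a6
  row 2: a1 a2 a3 a4 b25 a6
  row 3: a1 a2 a3 a4 b35 b36
  row 4: a1 b42 a3 a4 a5 a6
Rows 2 and 3 agree on CD; apply CD→AF and equate their AF entries.
Rows 1 and 2 agree on A; apply A→E and equate their E entries.
Rows 1 and 3 agree on A; apply A→E and equate their E entries.
Row 2 is now all distinguished symbols — the join is lossless.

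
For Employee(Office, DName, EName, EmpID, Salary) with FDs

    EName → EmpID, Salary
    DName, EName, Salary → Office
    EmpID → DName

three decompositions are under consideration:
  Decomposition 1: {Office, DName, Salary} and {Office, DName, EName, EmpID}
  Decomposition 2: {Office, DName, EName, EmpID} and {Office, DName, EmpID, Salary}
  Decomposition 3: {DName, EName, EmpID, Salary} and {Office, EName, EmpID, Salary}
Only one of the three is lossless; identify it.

Decomposition 1: common = {Office, DName}, closure = {Office, DName} → lossy.
Decomposition 2: common = {Office, DName, EmpID}, closure = {Office, DName, EmpID} → lossy.
Decomposition 3: common = {EName, EmpID, Salary}, closure = {Office, DName, EName, EmpID, Salary} → lossless.

Decomposition 3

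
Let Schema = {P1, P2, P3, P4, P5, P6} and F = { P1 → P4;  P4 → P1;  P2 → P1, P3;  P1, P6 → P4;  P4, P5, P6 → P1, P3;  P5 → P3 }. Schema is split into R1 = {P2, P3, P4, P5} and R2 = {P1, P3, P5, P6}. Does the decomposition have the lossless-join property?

No

Common attributes: R1 ∩ R2 = {P3, P5}.
No dependency enlarges {P3, P5}, so (P3, P5)⁺ = {P3, P5}.
The closure contains neither all of R1 = {P2, P3, P4, P5} nor all of R2 = {P1, P3, P5, P6}, so the common attributes are not a superkey of either fragment. The join is lossy.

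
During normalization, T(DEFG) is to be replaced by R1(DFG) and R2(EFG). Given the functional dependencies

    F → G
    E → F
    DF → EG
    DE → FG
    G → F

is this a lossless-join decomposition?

Common attributes: R1 ∩ R2 = {FG}.
No dependency enlarges {FG}, so (FG)⁺ = {FG}.
The closure contains neither all of R1 = {DFG} nor all of R2 = {EFG}, so the common attributes are not a superkey of either fragment. The join is lossy.

No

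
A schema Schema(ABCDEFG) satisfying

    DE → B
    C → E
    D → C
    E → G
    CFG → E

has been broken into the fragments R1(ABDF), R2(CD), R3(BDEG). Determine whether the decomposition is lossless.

Yes

Chase test. Columns are ABCDEFG; row i has aⱼ where attribute j ∈ Ri, else bᵢⱼ.
Initial tableau (one row per fragment):
  row 1: a1 a2 b13 a4 b15 a6 b17
  row 2: b21 b22 a3 a4 b25 b26 b27
  row 3: b31 a2 b33 a4 a5 b36 a7
Rows 1 and 2 agree on D; apply D→C and equate their C entries.
Rows 1 and 3 agree on D; apply D→C and equate their C entries.
Rows 1 and 2 agree on C; apply C→E and equate their E entries.
Rows 1 and 3 agree on C; apply C→E and equate their E entries.
Rows 1 and 2 agree on E; apply E→G and equate their G entries.
Rows 1 and 3 agree on E; apply E→G and equate their G entries.
Rows 1 and 2 agree on DE; apply DE→B and equate their B entries.
Row 1 is now all distinguished symbols — the join is lossless.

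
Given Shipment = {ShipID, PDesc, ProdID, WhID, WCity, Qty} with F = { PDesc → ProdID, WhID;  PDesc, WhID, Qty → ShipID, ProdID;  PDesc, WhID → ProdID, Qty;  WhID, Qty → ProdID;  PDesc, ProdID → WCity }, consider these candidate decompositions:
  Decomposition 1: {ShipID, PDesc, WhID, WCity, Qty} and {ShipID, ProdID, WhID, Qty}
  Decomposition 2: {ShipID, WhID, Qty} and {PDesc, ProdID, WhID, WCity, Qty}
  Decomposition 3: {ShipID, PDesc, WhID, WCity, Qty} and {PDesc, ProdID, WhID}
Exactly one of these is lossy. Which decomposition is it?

Decomposition 1: common = {ShipID, WhID, Qty}, closure = {ShipID, ProdID, WhID, Qty} → lossless.
Decomposition 2: common = {WhID, Qty}, closure = {ProdID, WhID, Qty} → lossy.
Decomposition 3: common = {PDesc, WhID}, closure = {ShipID, PDesc, ProdID, WhID, WCity, Qty} → lossless.

Decomposition 2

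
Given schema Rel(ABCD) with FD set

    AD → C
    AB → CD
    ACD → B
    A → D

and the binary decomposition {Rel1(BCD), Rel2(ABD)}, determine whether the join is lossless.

No

Common attributes: Rel1 ∩ Rel2 = {BD}.
No dependency enlarges {BD}, so (BD)⁺ = {BD}.
The closure contains neither all of Rel1 = {BCD} nor all of Rel2 = {ABD}, so the common attributes are not a superkey of either fragment. The join is lossy.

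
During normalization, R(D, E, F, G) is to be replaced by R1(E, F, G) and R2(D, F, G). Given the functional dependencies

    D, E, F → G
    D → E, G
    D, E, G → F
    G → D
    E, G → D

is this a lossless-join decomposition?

Common attributes: R1 ∩ R2 = {F, G}.
Closure of {F, G}: G → D applies, adding D; D → E, G applies, adding E. So (F, G)⁺ = {D, E, F, G}.
This closure contains every attribute of R1, so R1 ∩ R2 → R1. The join is lossless.

Yes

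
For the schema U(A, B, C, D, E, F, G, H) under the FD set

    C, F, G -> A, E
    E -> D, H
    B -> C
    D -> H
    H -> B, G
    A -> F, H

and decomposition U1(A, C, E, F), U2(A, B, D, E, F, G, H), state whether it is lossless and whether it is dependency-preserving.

lossless but not dependency-preserving

Lossless test: (A, E, F)⁺ = {A, B, C, D, E, F, G, H}, which contains all of one fragment — lossless.
Dependency preservation: the restricted closure of {C, F, G} across the fragments never reaches {A, E}, so C, F, G → A, E cannot be enforced without a join — not preserved.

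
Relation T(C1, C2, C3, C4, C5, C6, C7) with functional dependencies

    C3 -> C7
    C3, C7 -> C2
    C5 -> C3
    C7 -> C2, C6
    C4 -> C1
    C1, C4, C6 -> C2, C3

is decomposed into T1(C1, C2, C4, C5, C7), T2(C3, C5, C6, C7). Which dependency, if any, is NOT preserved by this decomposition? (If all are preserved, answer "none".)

C1, C4, C6 -> C2, C3

Check C1, C4, C6 → C2, C3: no single fragment contains all of {C1, C2, C3, C4, C6}, and the restricted closure of {C1, C4, C6} across the fragments never reaches {C2, C3}.
C3 → C7 is preserved.
C3, C7 → C2 is preserved.
C5 → C3 is preserved.
C7 → C2, C6 is preserved.
C4 → C1 is preserved.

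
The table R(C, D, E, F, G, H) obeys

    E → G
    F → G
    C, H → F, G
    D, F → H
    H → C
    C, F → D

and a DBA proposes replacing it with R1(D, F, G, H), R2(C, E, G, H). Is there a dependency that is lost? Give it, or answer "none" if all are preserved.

C, F → D

Check C, F → D: no single fragment contains all of {C, D, F}, and the restricted closure of {C, F} across the fragments never reaches {D}.
E → G is preserved.
F → G is preserved.
C, H → F, G is preserved.
D, F → H is preserved.
H → C is preserved.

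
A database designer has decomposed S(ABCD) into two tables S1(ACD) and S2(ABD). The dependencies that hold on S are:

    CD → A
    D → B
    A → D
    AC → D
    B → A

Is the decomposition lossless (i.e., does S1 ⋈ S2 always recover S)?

Common attributes: S1 ∩ S2 = {AD}.
Closure of {AD}: D → B applies, adding B. So (AD)⁺ = {ABD}.
This closure contains every attribute of S2, so S1 ∩ S2 → S2. The join is lossless.

Yes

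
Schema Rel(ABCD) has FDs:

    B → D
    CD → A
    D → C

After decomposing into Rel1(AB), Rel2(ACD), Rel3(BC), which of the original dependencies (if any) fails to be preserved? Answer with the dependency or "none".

Check B → D: no single fragment contains all of {BD}, and the restricted closure of {B} across the fragments never reaches {D}.
CD → A is preserved.
D → C is preserved.

B → D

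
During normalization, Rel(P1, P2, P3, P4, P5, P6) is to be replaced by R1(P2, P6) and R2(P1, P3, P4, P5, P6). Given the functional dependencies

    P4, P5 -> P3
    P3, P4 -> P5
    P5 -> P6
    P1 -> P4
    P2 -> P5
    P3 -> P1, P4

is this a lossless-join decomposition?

No

Common attributes: R1 ∩ R2 = {P6}.
No dependency enlarges {P6}, so (P6)⁺ = {P6}.
The closure contains neither all of R1 = {P2, P6} nor all of R2 = {P1, P3, P4, P5, P6}, so the common attributes are not a superkey of either fragment. The join is lossy.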